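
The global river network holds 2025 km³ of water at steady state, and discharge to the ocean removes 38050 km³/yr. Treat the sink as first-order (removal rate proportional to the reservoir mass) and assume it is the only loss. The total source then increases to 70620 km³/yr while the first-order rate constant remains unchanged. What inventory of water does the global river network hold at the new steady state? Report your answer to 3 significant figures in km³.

3760 km³

Rate constant k = F/M = 38050 / 2025 = 18.79 yr⁻¹.
At the new steady state, source = k·M_new ⇒ M_new = 70620 / 18.79 = 3758 km³.
(Equivalently M_new = M × F_new/F_old = 2025 × 70620/38050.)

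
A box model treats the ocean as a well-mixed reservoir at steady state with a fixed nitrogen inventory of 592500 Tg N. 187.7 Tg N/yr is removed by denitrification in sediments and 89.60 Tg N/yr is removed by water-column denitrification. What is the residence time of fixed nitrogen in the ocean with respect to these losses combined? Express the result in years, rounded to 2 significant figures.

2100 yr

Total removal = 187.7 + 89.60 = 277.30 Tg N/yr.
τ = M / ΣF_out = 592500 / 277.30 = 2137 yr.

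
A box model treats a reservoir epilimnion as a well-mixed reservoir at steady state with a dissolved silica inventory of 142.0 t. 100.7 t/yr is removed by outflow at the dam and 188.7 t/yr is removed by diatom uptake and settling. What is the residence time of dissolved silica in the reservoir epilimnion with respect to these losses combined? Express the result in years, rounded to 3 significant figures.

Total removal = 100.7 + 188.7 = 289.40 t/yr.
τ = M / ΣF_out = 142.0 / 289.40 = 0.4907 yr.

0.491 yr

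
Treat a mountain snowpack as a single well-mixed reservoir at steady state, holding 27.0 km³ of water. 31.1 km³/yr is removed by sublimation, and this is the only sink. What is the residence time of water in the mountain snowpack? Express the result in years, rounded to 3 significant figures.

τ = M / F = 27.0 / 31.1 = 0.8682 yr.

0.868 yr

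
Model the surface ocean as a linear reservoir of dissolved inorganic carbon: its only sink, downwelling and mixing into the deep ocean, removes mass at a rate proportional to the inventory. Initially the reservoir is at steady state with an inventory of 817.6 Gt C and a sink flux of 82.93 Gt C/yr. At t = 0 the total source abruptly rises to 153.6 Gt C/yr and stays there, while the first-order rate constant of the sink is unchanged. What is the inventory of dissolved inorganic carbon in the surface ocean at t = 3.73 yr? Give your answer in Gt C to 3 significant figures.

Residence time τ = M₀/F₀ = 9.859 yr. The eventual steady state is M_∞ = M₀·(F₁/F₀) = 817.6 × 153.6/82.93 = 1514.3 Gt C.
The anomaly ΔM(t) = M(t) − M_∞ decays as ΔM₀·e^(−t/τ) with ΔM₀ = 817.6 − 1514.3 = −696.7 Gt C.
At t = 3.73 yr, e^(−t/τ) = e^(−0.3783) = 0.6850, so ΔM = −477.3 Gt C and M = 1514.3 − 477.3 = 1037.1 Gt C.

1040 Gt C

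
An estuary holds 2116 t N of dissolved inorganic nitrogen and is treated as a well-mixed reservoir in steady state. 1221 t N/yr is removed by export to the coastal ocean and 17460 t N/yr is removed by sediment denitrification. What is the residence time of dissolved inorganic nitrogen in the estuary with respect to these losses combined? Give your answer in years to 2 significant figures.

Total removal = 1221 + 17460 = 18681 t N/yr.
τ = M / ΣF_out = 2116 / 18681 = 0.1133 yr.

0.11 yr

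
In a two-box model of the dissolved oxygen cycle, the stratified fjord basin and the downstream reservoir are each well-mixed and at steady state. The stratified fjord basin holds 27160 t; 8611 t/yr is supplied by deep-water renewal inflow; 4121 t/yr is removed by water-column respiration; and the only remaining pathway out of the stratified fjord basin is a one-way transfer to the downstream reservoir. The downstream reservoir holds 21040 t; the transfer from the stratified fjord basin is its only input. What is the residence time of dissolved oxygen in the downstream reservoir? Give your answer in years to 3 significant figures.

4.69 yr

Balance the stratified fjord basin: ΣF_in = 8611.0 t/yr.
Transfer to the downstream reservoir = ΣF_in − (4121) = 4490.0 t/yr.
At steady state the output of the downstream reservoir equals its input, 4490.0 t/yr.
τ = M / F = 21040 / 4490.0 = 4.686 yr.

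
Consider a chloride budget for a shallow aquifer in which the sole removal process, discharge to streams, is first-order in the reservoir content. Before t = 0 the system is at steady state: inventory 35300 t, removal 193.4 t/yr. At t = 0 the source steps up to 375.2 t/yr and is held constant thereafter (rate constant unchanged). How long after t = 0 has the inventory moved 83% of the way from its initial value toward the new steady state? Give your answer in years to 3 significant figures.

323 yr

τ = M₀/F₀ = 35300/193.4 = 182.5 yr.
The remaining gap fraction is e^(−t/τ); 83% covered ⇒ e^(−t/τ) = 0.170.
t = −τ ln(0.170) = 182.5 × 1.772 = 323.4 yr.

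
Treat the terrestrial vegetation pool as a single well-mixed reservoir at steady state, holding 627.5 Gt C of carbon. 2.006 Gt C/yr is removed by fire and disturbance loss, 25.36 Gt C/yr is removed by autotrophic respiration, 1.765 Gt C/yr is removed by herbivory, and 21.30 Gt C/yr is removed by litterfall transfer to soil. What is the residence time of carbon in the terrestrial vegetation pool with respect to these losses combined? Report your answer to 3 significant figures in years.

Total removal = 2.006 + 25.36 + 1.765 + 21.30 = 50.431 Gt C/yr.
τ = M / ΣF_out = 627.5 / 50.431 = 12.44 yr.

12.4 yr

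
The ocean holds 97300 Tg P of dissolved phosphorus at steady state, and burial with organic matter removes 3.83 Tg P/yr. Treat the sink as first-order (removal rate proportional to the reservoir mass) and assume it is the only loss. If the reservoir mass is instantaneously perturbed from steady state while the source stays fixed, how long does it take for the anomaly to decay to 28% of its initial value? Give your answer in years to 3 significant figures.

For a linear reservoir the anomaly decays as exp(−t/τ) with τ = M/F = 97300/3.83 = 25400 yr.
exp(−t/τ) = 0.28 ⇒ t = −τ ln(0.28) = 25400 × 1.273 = 32340 yr.

32300 yr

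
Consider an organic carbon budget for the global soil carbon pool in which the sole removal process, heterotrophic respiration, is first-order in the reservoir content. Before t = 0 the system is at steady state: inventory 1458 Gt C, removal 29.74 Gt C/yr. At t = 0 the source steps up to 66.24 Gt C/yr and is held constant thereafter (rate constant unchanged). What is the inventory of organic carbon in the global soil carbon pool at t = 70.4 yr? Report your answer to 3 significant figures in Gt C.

Residence time τ = M₀/F₀ = 49.02 yr. The eventual steady state is M_∞ = M₀·(F₁/F₀) = 1458 × 66.24/29.74 = 3247.4 Gt C.
The anomaly ΔM(t) = M(t) − M_∞ decays as ΔM₀·e^(−t/τ) with ΔM₀ = 1458 − 3247.4 = −1789 Gt C.
At t = 70.4 yr, e^(−t/τ) = e^(−1.436) = 0.2379, so ΔM = −425.7 Gt C and M = 3247.4 − 425.7 = 2821.8 Gt C.

2820 Gt C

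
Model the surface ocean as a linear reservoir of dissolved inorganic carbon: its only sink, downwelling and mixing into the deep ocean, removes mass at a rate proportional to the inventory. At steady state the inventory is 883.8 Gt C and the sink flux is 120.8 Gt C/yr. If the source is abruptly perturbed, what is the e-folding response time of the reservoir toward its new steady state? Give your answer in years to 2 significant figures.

7.3 yr

For a linear reservoir the response time equals the residence time τ = M/F.
τ = 883.8 / 120.8 = 7.316 yr.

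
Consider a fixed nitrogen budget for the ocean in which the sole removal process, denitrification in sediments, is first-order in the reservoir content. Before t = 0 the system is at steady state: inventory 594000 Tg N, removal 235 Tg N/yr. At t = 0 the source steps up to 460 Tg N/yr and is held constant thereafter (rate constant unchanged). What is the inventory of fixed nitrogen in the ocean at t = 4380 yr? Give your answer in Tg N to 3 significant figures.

1.06×10^6 Tg N

Residence time τ = M₀/F₀ = 2528 yr. The eventual steady state is M_∞ = M₀·(F₁/F₀) = 594000 × 460/235 = 1.1627×10^6 Tg N.
The anomaly ΔM(t) = M(t) − M_∞ decays as ΔM₀·e^(−t/τ) with ΔM₀ = 594000 − 1.1627×10^6 = −568700 Tg N.
At t = 4380 yr, e^(−t/τ) = e^(−1.733) = 0.1768, so ΔM = −100500 Tg N and M = 1.1627×10^6 − 100500 = 1.0622×10^6 Tg N.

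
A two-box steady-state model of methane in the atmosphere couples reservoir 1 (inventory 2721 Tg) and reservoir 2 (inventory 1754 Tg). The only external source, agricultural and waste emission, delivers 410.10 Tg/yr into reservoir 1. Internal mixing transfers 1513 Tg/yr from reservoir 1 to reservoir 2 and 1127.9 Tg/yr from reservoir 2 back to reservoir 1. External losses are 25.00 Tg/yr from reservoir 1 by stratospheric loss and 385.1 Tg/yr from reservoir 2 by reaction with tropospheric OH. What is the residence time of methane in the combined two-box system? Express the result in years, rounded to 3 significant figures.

Treat the two boxes together as one reservoir: the mixing fluxes between them are internal recycling, so τ = ΣM / Σ(external losses).
M_total = 2721 + 1754 = 4475.0 Tg.
ΣF_external_out = 25.00 + 385.1 = 410.10 Tg/yr.
τ = M_total / ΣF_ext = 4475.0 / 410.10 = 10.91 yr.

10.9 yr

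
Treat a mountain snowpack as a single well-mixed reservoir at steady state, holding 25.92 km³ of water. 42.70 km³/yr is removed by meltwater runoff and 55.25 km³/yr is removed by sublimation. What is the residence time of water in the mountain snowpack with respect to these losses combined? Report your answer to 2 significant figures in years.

0.26 yr

Total removal = 42.70 + 55.25 = 97.950 km³/yr.
τ = M / ΣF_out = 25.92 / 97.950 = 0.2646 yr.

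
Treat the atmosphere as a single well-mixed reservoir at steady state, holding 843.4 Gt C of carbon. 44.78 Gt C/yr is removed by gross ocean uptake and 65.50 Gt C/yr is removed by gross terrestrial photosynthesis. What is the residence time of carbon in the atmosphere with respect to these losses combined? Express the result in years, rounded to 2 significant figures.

Total removal = 44.78 + 65.50 = 110.28 Gt C/yr.
τ = M / ΣF_out = 843.4 / 110.28 = 7.648 yr.

7.6 yr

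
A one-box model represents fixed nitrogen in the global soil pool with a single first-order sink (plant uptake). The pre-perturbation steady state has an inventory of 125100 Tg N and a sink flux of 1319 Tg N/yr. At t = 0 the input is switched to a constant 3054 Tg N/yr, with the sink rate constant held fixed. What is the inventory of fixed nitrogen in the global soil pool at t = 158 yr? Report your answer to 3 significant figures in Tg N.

259000 Tg N

Residence time τ = M₀/F₀ = 94.84 yr. The eventual steady state is M_∞ = M₀·(F₁/F₀) = 125100 × 3054/1319 = 289660 Tg N.
The anomaly ΔM(t) = M(t) − M_∞ decays as ΔM₀·e^(−t/τ) with ΔM₀ = 125100 − 289660 = −164600 Tg N.
At t = 158 yr, e^(−t/τ) = e^(−1.666) = 0.1890, so ΔM = −31100 Tg N and M = 289660 − 31100 = 258550 Tg N.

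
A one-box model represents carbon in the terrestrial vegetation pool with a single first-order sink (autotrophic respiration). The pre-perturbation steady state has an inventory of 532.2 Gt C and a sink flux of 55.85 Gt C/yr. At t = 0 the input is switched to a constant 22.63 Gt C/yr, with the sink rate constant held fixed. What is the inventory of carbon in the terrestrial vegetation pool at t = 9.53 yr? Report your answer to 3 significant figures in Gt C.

332 Gt C

τ = M₀/F₀ = 532.2/55.85 = 9.529 yr; rate constant k = 1/τ.
New steady state M_∞ = F₁/k = F₁·τ = 22.63 × 9.529 = 215.64 Gt C.
M(t) = M_∞ + (M₀ − M_∞)·e^(−t/τ); t/τ = 9.53/9.529 = 1.000, so e^(−t/τ) = 0.3678.
M(t) = 215.64 + 316.6 × 0.3678 = 332.09 Gt C.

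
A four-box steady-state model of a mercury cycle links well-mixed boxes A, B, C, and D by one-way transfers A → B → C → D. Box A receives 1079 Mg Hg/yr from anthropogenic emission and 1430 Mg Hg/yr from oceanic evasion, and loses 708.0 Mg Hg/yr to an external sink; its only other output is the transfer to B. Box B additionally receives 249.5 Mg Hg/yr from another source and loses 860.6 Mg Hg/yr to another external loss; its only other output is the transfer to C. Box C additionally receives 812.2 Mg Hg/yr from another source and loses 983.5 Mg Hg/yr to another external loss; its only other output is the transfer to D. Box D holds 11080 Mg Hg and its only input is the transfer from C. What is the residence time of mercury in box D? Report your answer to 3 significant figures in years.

Box A: F(A→B) = (1079 + 1430) − 708.0 = 1801.0 Mg Hg/yr.
Box B: F(B→C) = (1801.0 + 249.5) − 860.6 = 1189.9 Mg Hg/yr.
Box C: F(C→D) = (1189.9 + 812.2) − 983.5 = 1018.6 Mg Hg/yr.
Box D throughput = its input = 1018.6 Mg Hg/yr; τ = 11080 / 1018.6 = 10.88 yr.

10.9 yr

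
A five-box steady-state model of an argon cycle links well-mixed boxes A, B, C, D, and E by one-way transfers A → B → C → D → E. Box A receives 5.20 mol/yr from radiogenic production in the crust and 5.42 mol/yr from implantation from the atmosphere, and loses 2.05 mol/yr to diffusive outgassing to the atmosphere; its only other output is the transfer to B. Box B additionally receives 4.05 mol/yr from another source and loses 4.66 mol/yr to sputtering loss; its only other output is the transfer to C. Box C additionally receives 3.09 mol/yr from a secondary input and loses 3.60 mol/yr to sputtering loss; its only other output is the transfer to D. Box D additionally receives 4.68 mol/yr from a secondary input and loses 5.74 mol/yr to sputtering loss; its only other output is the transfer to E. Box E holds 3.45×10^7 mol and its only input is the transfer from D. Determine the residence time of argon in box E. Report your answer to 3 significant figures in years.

Box A: F(A→B) = (5.20 + 5.42) − 2.05 = 8.5700 mol/yr.
Box B: F(B→C) = (8.5700 + 4.05) − 4.66 = 7.9600 mol/yr.
Box C: F(C→D) = (7.9600 + 3.09) − 3.60 = 7.4500 mol/yr.
Box D: F(D→E) = (7.4500 + 4.68) − 5.74 = 6.3900 mol/yr.
Box E throughput = its input = 6.3900 mol/yr; τ = 3.45×10^7 / 6.3900 = 5.399×10^6 yr.

5.40×10^6 yr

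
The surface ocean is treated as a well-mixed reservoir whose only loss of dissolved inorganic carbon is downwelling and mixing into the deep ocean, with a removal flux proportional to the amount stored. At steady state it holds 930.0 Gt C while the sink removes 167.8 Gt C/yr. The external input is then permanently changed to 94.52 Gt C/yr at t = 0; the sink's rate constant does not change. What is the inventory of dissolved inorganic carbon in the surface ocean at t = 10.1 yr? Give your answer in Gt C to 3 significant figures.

590 Gt C

The sink rate constant is k = F₀/M₀ = 167.8/930.0 = 0.1804 yr⁻¹.
Solving dM/dt = F₁ − kM with M(0) = M₀ gives M(t) = F₁/k + (M₀ − F₁/k)·e^(−kt).
F₁/k = 94.52/0.1804 = 523.86 Gt C; kt = 0.1804 × 10.1 = 1.822, e^(−kt) = 0.1616.
M(10.1) = 523.86 + (930.0 − 523.86) × 0.1616 = 523.86 + 65.65 = 589.51 Gt C.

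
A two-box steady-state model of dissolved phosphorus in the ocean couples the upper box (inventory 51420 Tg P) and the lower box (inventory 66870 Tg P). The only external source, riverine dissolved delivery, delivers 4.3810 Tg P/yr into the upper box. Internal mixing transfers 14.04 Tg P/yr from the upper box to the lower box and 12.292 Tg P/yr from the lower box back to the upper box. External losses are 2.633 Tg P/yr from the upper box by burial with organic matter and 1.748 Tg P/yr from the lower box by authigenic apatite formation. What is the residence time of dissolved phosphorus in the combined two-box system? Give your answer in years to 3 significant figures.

27000 yr

Treat the two boxes together as one reservoir: the mixing fluxes between them are internal recycling, so τ = ΣM / Σ(external losses).
M_total = 51420 + 66870 = 118290 Tg P.
ΣF_external_out = 2.633 + 1.748 = 4.3810 Tg P/yr.
τ = M_total / ΣF_ext = 118290 / 4.3810 = 27000 yr.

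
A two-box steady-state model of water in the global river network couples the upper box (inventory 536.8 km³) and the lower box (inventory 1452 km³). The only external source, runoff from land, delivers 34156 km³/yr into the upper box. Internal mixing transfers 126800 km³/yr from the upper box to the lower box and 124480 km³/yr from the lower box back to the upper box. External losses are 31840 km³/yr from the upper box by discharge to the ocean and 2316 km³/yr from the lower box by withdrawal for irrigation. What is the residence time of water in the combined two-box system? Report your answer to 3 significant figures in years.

For the system as a whole, the A↔B exchange is internal and contributes nothing to the throughput; only the external sinks remove mass.
M_total = 536.8 + 1452 = 1988.8 km³.
ΣF_external_out = 31840 + 2316 = 34156 km³/yr.
τ = M_total / ΣF_ext = 1988.8 / 34156 = 0.05823 yr.

0.0582 yr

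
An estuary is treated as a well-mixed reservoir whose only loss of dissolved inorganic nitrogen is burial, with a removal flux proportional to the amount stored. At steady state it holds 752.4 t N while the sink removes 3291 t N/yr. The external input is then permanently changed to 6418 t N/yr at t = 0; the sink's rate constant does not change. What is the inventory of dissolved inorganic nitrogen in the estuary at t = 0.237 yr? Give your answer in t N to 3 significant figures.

Residence time τ = M₀/F₀ = 0.2286 yr. The eventual steady state is M_∞ = M₀·(F₁/F₀) = 752.4 × 6418/3291 = 1467.3 t N.
The anomaly ΔM(t) = M(t) − M_∞ decays as ΔM₀·e^(−t/τ) with ΔM₀ = 752.4 − 1467.3 = −714.9 t N.
At t = 0.237 yr, e^(−t/τ) = e^(−1.037) = 0.3546, so ΔM = −253.5 t N and M = 1467.3 − 253.5 = 1213.8 t N.

1210 t N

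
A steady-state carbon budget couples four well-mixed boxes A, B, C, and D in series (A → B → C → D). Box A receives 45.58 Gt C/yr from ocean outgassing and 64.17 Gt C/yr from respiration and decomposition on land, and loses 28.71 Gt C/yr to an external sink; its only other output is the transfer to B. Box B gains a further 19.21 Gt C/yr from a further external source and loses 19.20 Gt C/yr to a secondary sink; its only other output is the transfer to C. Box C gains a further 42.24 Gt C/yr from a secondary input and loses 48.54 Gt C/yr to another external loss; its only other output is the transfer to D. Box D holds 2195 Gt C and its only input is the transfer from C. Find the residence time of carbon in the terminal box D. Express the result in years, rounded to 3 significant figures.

Box A: F(A→B) = (45.58 + 64.17) − 28.71 = 81.040 Gt C/yr.
Box B: F(B→C) = (81.040 + 19.21) − 19.20 = 81.050 Gt C/yr.
Box C: F(C→D) = (81.050 + 42.24) − 48.54 = 74.750 Gt C/yr.
Box D throughput = its input = 74.750 Gt C/yr; τ = 2195 / 74.750 = 29.36 yr.

29.4 yr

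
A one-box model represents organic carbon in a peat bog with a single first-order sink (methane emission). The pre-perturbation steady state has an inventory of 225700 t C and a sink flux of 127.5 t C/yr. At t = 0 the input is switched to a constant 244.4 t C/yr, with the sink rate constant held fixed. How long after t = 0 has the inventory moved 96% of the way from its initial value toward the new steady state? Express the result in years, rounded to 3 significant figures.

5700 yr

τ = M₀/F₀ = 225700/127.5 = 1770 yr.
The remaining gap fraction is e^(−t/τ); 96% covered ⇒ e^(−t/τ) = 0.0400.
t = −τ ln(0.0400) = 1770 × 3.219 = 5698 yr.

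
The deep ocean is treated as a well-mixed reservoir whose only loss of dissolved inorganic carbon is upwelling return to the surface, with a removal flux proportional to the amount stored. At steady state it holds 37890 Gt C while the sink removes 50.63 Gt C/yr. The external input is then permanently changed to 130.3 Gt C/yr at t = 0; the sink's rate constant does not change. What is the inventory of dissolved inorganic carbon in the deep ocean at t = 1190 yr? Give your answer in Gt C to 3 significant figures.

85400 Gt C

The sink rate constant is k = F₀/M₀ = 50.63/37890 = 0.001336 yr⁻¹.
Solving dM/dt = F₁ − kM with M(0) = M₀ gives M(t) = F₁/k + (M₀ − F₁/k)·e^(−kt).
F₁/k = 130.3/0.001336 = 97513 Gt C; kt = 0.001336 × 1190 = 1.590, e^(−kt) = 0.2039.
M(1190) = 97513 + (37890 − 97513) × 0.2039 = 97513 − 12160 = 85356 Gt C.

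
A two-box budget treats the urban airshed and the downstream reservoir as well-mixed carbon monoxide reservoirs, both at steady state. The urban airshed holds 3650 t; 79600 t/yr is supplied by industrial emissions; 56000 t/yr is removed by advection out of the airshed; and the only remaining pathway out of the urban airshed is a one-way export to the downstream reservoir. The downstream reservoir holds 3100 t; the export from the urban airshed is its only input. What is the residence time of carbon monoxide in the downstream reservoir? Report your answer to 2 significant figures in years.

0.13 yr

Balance the urban airshed: ΣF_in = 79600 t/yr.
Export to the downstream reservoir = ΣF_in − (56000) = 23600 t/yr.
At steady state the output of the downstream reservoir equals its input, 23600 t/yr.
τ = M / F = 3100 / 23600 = 0.1314 yr.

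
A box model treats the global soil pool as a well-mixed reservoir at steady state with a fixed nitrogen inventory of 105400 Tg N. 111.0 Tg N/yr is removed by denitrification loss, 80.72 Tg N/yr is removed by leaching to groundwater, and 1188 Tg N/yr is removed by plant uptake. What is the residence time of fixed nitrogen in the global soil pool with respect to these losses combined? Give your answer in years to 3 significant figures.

Total removal = 111.0 + 80.72 + 1188 = 1379.7 Tg N/yr.
τ = M / ΣF_out = 105400 / 1379.7 = 76.39 yr.

76.4 yr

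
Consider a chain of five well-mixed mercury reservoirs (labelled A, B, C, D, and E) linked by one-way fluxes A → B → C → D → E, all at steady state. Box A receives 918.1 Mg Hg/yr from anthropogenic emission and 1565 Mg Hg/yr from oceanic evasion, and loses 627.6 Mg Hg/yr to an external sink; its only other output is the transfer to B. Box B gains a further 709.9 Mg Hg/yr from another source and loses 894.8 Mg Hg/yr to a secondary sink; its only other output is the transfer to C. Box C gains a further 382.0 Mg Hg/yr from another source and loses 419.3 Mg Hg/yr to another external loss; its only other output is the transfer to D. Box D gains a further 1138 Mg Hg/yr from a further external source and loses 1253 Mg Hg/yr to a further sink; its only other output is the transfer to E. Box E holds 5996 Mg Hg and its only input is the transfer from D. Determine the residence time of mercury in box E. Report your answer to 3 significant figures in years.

Box A: F(A→B) = (918.1 + 1565) − 627.6 = 1855.5 Mg Hg/yr.
Box B: F(B→C) = (1855.5 + 709.9) − 894.8 = 1670.6 Mg Hg/yr.
Box C: F(C→D) = (1670.6 + 382.0) − 419.3 = 1633.3 Mg Hg/yr.
Box D: F(D→E) = (1633.3 + 1138) − 1253 = 1518.3 Mg Hg/yr.
Box E throughput = its input = 1518.3 Mg Hg/yr; τ = 5996 / 1518.3 = 3.949 yr.

3.95 yr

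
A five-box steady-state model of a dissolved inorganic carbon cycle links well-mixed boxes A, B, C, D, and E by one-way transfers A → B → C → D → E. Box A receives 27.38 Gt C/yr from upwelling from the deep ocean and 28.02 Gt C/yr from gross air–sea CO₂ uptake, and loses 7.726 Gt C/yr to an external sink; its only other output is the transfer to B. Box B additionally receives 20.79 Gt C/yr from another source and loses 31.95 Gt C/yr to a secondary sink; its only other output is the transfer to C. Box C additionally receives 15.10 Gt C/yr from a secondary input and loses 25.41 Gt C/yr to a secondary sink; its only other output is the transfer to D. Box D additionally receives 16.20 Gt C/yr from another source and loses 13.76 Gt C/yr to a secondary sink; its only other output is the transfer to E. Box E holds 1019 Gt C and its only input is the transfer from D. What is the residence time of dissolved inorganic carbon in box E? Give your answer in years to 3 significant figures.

Box A: F(A→B) = (27.38 + 28.02) − 7.726 = 47.674 Gt C/yr.
Box B: F(B→C) = (47.674 + 20.79) − 31.95 = 36.514 Gt C/yr.
Box C: F(C→D) = (36.514 + 15.10) − 25.41 = 26.204 Gt C/yr.
Box D: F(D→E) = (26.204 + 16.20) − 13.76 = 28.644 Gt C/yr.
Box E throughput = its input = 28.644 Gt C/yr; τ = 1019 / 28.644 = 35.57 yr.

35.6 yr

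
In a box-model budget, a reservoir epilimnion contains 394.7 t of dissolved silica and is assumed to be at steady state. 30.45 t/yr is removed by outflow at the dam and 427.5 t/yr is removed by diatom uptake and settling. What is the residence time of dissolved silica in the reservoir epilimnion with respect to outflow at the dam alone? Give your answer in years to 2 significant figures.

13 yr

Residence time with respect to a single sink: τ = M / F_sink.
τ = 394.7 / 30.45 = 12.96 yr.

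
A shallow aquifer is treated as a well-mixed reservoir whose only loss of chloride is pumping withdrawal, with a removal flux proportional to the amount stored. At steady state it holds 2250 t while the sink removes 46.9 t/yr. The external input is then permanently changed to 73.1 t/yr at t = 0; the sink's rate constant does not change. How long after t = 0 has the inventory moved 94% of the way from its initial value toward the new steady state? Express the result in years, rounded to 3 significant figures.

τ = M₀/F₀ = 2250/46.9 = 47.97 yr.
The remaining gap fraction is e^(−t/τ); 94% covered ⇒ e^(−t/τ) = 0.0600.
t = −τ ln(0.0600) = 47.97 × 2.813 = 135.0 yr.

135 yr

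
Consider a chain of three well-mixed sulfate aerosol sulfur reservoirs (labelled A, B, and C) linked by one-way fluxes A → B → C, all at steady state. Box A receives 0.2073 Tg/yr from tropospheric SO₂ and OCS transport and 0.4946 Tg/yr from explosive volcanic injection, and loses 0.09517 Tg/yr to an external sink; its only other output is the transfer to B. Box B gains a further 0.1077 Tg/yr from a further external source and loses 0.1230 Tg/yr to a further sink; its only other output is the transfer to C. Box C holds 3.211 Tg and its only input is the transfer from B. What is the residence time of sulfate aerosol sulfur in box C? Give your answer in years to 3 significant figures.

5.43 yr

Box A: F(A→B) = (0.2073 + 0.4946) − 0.09517 = 0.60673 Tg/yr.
Box B: F(B→C) = (0.60673 + 0.1077) − 0.1230 = 0.59143 Tg/yr.
Box C throughput = its input = 0.59143 Tg/yr; τ = 3.211 / 0.59143 = 5.429 yr.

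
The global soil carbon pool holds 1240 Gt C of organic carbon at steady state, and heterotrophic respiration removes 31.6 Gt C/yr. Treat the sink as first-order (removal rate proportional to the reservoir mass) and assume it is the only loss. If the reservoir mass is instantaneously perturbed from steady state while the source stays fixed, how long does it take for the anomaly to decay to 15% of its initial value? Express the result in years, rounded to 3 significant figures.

For a linear reservoir the anomaly decays as exp(−t/τ) with τ = M/F = 1240/31.6 = 39.24 yr.
exp(−t/τ) = 0.15 ⇒ t = −τ ln(0.15) = 39.24 × 1.897 = 74.44 yr.

74.4 yr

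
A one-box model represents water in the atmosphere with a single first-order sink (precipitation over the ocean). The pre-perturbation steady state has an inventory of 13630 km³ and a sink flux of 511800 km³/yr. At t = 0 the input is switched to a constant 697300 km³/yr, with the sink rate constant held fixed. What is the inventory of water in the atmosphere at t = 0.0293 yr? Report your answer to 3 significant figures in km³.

The sink rate constant is k = F₀/M₀ = 511800/13630 = 37.55 yr⁻¹.
Solving dM/dt = F₁ − kM with M(0) = M₀ gives M(t) = F₁/k + (M₀ − F₁/k)·e^(−kt).
F₁/k = 697300/37.55 = 18570 km³; kt = 37.55 × 0.0293 = 1.100, e^(−kt) = 0.3328.
M(0.0293) = 18570 + (13630 − 18570) × 0.3328 = 18570 − 1644 = 16926 km³.

16900 km³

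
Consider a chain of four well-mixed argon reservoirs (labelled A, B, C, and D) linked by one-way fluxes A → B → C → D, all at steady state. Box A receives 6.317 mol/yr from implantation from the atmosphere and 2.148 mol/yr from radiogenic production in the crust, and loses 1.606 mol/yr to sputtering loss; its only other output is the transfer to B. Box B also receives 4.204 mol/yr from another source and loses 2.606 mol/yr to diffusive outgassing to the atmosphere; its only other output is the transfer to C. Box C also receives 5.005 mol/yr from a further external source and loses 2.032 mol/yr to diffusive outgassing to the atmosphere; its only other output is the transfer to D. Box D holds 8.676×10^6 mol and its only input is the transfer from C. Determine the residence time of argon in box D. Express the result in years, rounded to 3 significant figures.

759000 yr

Box A: F(A→B) = (6.317 + 2.148) − 1.606 = 6.8590 mol/yr.
Box B: F(B→C) = (6.8590 + 4.204) − 2.606 = 8.4570 mol/yr.
Box C: F(C→D) = (8.4570 + 5.005) − 2.032 = 11.430 mol/yr.
Box D throughput = its input = 11.430 mol/yr; τ = 8.676×10^6 / 11.430 = 759100 yr.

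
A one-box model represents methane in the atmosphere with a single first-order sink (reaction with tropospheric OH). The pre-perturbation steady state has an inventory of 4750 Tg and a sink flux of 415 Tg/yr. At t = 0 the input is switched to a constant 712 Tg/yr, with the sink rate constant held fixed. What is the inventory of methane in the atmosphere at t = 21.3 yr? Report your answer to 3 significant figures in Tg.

7620 Tg

The sink rate constant is k = F₀/M₀ = 415/4750 = 0.08737 yr⁻¹.
Solving dM/dt = F₁ − kM with M(0) = M₀ gives M(t) = F₁/k + (M₀ − F₁/k)·e^(−kt).
F₁/k = 712/0.08737 = 8149.4 Tg; kt = 0.08737 × 21.3 = 1.861, e^(−kt) = 0.1555.
M(21.3) = 8149.4 + (4750 − 8149.4) × 0.1555 = 8149.4 − 528.7 = 7620.7 Tg.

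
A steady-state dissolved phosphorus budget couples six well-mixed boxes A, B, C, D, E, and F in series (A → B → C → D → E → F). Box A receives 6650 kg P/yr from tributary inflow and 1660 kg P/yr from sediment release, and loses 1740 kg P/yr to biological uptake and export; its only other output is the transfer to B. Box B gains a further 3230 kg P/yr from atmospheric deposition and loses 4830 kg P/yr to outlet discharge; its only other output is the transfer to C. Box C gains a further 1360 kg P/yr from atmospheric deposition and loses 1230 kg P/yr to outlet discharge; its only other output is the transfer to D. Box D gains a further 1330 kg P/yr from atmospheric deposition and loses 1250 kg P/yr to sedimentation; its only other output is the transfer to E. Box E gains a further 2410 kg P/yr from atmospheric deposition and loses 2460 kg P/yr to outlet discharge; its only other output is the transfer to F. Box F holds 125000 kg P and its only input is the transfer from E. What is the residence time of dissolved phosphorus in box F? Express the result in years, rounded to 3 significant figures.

Box A: F(A→B) = (6650 + 1660) − 1740 = 6570.0 kg P/yr.
Box B: F(B→C) = (6570.0 + 3230) − 4830 = 4970.0 kg P/yr.
Box C: F(C→D) = (4970.0 + 1360) − 1230 = 5100.0 kg P/yr.
Box D: F(D→E) = (5100.0 + 1330) − 1250 = 5180.0 kg P/yr.
Box E: F(E→F) = (5180.0 + 2410) − 2460 = 5130.0 kg P/yr.
Box F throughput = its input = 5130.0 kg P/yr; τ = 125000 / 5130.0 = 24.37 yr.

24.4 yr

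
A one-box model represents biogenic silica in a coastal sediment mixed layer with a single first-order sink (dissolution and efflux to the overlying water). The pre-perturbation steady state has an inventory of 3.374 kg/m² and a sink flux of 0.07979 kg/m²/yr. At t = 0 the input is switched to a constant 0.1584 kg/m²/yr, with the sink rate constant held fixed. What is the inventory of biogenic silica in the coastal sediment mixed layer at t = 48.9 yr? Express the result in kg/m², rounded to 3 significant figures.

5.65 kg/m²

Residence time τ = M₀/F₀ = 42.29 yr. The eventual steady state is M_∞ = M₀·(F₁/F₀) = 3.374 × 0.1584/0.07979 = 6.6981 kg/m².
The anomaly ΔM(t) = M(t) − M_∞ decays as ΔM₀·e^(−t/τ) with ΔM₀ = 3.374 − 6.6981 = −3.324 kg/m².
At t = 48.9 yr, e^(−t/τ) = e^(−1.156) = 0.3146, so ΔM = −1.046 kg/m² and M = 6.6981 − 1.046 = 5.6523 kg/m².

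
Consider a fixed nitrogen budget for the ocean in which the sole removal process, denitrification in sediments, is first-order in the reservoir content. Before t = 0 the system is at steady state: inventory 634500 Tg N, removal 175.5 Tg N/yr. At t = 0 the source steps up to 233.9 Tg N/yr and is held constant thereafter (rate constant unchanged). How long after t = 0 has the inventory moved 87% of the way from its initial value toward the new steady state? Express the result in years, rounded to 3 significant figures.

7380 yr

τ = M₀/F₀ = 634500/175.5 = 3615 yr.
The remaining gap fraction is e^(−t/τ); 87% covered ⇒ e^(−t/τ) = 0.130.
t = −τ ln(0.130) = 3615 × 2.040 = 7376 yr.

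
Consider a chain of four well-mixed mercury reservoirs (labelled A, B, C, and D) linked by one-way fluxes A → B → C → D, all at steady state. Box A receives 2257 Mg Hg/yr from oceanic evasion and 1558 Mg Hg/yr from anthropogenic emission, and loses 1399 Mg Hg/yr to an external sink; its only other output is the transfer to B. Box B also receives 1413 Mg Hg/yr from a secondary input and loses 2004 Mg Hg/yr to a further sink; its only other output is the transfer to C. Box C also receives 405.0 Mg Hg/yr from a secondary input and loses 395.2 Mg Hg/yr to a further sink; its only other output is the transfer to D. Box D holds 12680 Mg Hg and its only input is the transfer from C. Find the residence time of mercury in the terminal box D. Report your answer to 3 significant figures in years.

6.91 yr

Box A: F(A→B) = (2257 + 1558) − 1399 = 2416.0 Mg Hg/yr.
Box B: F(B→C) = (2416.0 + 1413) − 2004 = 1825.0 Mg Hg/yr.
Box C: F(C→D) = (1825.0 + 405.0) − 395.2 = 1834.8 Mg Hg/yr.
Box D throughput = its input = 1834.8 Mg Hg/yr; τ = 12680 / 1834.8 = 6.911 yr.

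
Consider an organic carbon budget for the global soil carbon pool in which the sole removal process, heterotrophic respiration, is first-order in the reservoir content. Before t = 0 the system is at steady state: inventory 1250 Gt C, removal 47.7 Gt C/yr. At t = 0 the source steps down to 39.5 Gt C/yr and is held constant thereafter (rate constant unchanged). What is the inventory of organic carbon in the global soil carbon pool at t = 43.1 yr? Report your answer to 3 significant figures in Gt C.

1080 Gt C

The sink rate constant is k = F₀/M₀ = 47.7/1250 = 0.03816 yr⁻¹.
Solving dM/dt = F₁ − kM with M(0) = M₀ gives M(t) = F₁/k + (M₀ − F₁/k)·e^(−kt).
F₁/k = 39.5/0.03816 = 1035.1 Gt C; kt = 0.03816 × 43.1 = 1.645, e^(−kt) = 0.1931.
M(43.1) = 1035.1 + (1250 − 1035.1) × 0.1931 = 1035.1 + 41.49 = 1076.6 Gt C.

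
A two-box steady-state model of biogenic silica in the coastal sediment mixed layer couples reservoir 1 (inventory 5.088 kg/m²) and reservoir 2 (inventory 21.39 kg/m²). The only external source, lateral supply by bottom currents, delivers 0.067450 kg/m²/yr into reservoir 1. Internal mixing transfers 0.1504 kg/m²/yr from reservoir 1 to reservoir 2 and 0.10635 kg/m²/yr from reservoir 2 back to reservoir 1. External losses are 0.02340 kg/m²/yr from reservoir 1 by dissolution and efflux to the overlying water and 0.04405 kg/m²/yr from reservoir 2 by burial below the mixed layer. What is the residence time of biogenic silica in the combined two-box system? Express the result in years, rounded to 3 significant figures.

393 yr

Treat the two boxes together as one reservoir: the mixing fluxes between them are internal recycling, so τ = ΣM / Σ(external losses).
M_total = 5.088 + 21.39 = 26.478 kg/m².
ΣF_external_out = 0.02340 + 0.04405 = 0.067450 kg/m²/yr.
τ = M_total / ΣF_ext = 26.478 / 0.067450 = 392.6 yr.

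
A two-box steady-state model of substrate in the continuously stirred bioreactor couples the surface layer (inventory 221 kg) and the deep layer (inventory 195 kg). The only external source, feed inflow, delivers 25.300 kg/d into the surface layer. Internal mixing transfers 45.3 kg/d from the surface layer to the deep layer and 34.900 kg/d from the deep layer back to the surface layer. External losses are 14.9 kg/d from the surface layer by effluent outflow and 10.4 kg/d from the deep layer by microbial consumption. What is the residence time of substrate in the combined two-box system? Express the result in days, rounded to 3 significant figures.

Treat the two boxes together as one reservoir: the mixing fluxes between them are internal recycling, so τ = ΣM / Σ(external losses).
M_total = 221 + 195 = 416.00 kg.
ΣF_external_out = 14.9 + 10.4 = 25.300 kg/d.
τ = M_total / ΣF_ext = 416.00 / 25.300 = 16.44 d.

16.4 d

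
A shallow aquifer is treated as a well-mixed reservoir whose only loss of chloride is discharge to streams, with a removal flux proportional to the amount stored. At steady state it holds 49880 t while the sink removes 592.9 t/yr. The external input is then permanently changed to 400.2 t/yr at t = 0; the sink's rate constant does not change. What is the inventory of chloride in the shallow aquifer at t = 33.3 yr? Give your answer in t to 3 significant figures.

44600 t

Residence time τ = M₀/F₀ = 84.13 yr. The eventual steady state is M_∞ = M₀·(F₁/F₀) = 49880 × 400.2/592.9 = 33668 t.
The anomaly ΔM(t) = M(t) − M_∞ decays as ΔM₀·e^(−t/τ) with ΔM₀ = 49880 − 33668 = 16210 t.
At t = 33.3 yr, e^(−t/τ) = e^(−0.3958) = 0.6731, so ΔM = 10910 t and M = 33668 + 10910 = 44581 t.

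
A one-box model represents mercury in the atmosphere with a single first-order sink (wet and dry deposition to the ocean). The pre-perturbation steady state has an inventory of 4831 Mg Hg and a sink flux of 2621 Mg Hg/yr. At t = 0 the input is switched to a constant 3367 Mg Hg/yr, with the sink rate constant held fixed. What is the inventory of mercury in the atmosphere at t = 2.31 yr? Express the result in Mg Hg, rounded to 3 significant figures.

The sink rate constant is k = F₀/M₀ = 2621/4831 = 0.5425 yr⁻¹.
Solving dM/dt = F₁ − kM with M(0) = M₀ gives M(t) = F₁/k + (M₀ − F₁/k)·e^(−kt).
F₁/k = 3367/0.5425 = 6206.0 Mg Hg; kt = 0.5425 × 2.31 = 1.253, e^(−kt) = 0.2856.
M(2.31) = 6206.0 + (4831 − 6206.0) × 0.2856 = 6206.0 − 392.7 = 5813.4 Mg Hg.

5810 Mg Hg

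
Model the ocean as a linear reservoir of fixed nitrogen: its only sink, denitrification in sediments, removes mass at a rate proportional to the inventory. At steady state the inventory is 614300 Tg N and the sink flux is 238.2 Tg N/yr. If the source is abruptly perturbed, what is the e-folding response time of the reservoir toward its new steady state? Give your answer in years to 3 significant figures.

For a linear reservoir the response time equals the residence time τ = M/F.
τ = 614300 / 238.2 = 2579 yr.

2580 yr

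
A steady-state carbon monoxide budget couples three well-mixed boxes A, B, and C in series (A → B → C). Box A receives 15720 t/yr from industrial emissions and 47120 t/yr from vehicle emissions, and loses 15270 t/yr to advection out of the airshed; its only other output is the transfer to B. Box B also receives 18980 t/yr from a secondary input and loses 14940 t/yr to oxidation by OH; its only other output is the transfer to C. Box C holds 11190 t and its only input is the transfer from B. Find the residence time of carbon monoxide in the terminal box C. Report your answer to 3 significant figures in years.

Box A: F(A→B) = (15720 + 47120) − 15270 = 47570 t/yr.
Box B: F(B→C) = (47570 + 18980) − 14940 = 51610 t/yr.
Box C throughput = its input = 51610 t/yr; τ = 11190 / 51610 = 0.2168 yr.

0.217 yr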